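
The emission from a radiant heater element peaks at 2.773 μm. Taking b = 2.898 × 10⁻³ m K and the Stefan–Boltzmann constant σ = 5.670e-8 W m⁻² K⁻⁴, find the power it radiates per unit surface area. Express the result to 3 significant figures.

I ≈ 6.76×10⁴ W/m²

Wien's law: T = b/λ_max = 2.898×10⁻³/2.773×10⁻⁶ = 1045.08 K.
Then I = σT⁴ = 5.670×10⁻⁸×(1045.08)⁴ = 6.76×10⁴ W/m².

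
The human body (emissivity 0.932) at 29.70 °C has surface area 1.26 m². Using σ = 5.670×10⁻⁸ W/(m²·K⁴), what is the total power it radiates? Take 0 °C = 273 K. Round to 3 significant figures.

T = 29.70 °C + 273 = 302.70 K.
Area A = 1.26 m².
P = εσAT⁴ = 0.932 × 5.670×10⁻⁸ × 1.26 × (302.70)⁴ = 559 W.

P ≈ 559 W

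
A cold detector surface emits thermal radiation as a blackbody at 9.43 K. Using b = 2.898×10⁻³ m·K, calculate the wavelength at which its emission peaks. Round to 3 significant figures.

Wien's displacement law: λ_max = b/T = (2.898×10⁻³ m·K)/(9.43 K) = 3.073×10⁻⁴ m.
That is 0.307 mm, in the infrared range.

λ_max ≈ 0.307 mm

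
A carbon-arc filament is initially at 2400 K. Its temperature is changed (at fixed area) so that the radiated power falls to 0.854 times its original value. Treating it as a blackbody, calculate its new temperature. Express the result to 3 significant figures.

P ∝ T⁴, so T₂/T₁ = (P₂/P₁)^(1/4) = (0.854)^(1/4) = 0.961312.
T₂ = 2400 × 0.961312 = 2.31×10³ K.

T₂ ≈ 2.31×10³ K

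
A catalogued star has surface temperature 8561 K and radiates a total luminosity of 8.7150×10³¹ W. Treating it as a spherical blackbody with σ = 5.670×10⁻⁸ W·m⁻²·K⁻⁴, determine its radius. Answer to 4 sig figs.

L = 4πR²σT⁴ ⇒ R = √(L/(4πσT⁴)).
σT⁴ = 3.04566×10⁸ W/m², so R = √(8.7150×10³¹/(4π×3.04566×10⁸)) = 1.509×10¹¹ m.

R ≈ 1.509×10¹¹ m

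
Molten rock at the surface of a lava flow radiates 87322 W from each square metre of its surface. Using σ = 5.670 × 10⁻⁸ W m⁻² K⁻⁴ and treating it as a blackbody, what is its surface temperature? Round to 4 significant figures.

T ≈ 1114 K

I = σT⁴, so T = (I/σ)^(1/4) = (87322/(5.670×10⁻⁸))^(1/4) = 1114 K.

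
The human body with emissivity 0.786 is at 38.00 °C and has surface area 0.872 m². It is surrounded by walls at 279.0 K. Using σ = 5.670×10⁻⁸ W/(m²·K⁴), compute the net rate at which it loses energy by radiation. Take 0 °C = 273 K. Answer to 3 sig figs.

T = 38.00 °C + 273 = 311.00 K.
Area A = 0.872 m².
Net radiated power P_net = εσA(T⁴ − T₀⁴) = 0.786×5.670×10⁻⁸×0.872×(311.00⁴ − 279.0⁴).
T⁴ − T₀⁴ = 9.35495×10⁹ − 6.05922×10⁹ = 3.29573×10⁹ K⁴, so P_net = 128 W.

Net loss ≈ 128 W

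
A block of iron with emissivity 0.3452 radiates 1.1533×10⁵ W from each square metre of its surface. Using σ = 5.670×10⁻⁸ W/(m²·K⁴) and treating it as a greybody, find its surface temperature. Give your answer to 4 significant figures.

I = εσT⁴, so T = (I/εσ)^(1/4) = (1.1533×10⁵/(0.3452×5.670×10⁻⁸))^(1/4) = 1558 K.

T ≈ 1558 K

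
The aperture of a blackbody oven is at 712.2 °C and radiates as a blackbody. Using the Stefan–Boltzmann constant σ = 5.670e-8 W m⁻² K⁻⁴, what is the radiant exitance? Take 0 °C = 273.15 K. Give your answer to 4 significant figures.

I ≈ 5.345×10⁴ W/m²

T = 712.2 °C + 273.15 = 985.35 K.
Stefan–Boltzmann: I = σT⁴ = 5.670×10⁻⁸ × (985.35)⁴ = 5.345×10⁴ W/m².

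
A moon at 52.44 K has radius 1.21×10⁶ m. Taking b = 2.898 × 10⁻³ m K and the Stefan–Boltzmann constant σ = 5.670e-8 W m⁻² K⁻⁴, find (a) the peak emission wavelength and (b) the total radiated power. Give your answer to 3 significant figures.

λ_max ≈ 55.3 μm; P ≈ 7.89×10¹² W

(a) λ_max = b/T = 2.898×10⁻³/52.44 = 5.526×10⁻⁵ m = 55.3 μm.
Surface area A = 4πR² = 4π(1.21×10⁶ m)² = 1.83984×10¹³ m².
(b) P = σAT⁴ = 5.670×10⁻⁸×1.83984×10¹³×(52.44)⁴ = 7.89×10¹² W.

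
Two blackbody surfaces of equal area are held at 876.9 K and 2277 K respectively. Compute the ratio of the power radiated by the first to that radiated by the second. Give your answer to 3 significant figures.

With equal areas, P₁/P₂ = (T₁/T₂)⁴ = (876.9/2277)⁴ = 0.0220.

P₁/P₂ ≈ 0.0220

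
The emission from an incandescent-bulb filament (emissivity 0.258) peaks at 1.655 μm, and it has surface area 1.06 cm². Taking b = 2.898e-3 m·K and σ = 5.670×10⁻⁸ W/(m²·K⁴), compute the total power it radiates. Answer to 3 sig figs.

P ≈ 14.6 W

Wien's law: T = b/λ_max = 2.898×10⁻³/1.655×10⁻⁶ = 1751.06 K.
Area A = 1.06 cm² = 1.06×10⁻⁴ m².
Then P = εσAT⁴ = 0.258×5.670×10⁻⁸×1.06×10⁻⁴×(1751.06)⁴ = 14.6 W.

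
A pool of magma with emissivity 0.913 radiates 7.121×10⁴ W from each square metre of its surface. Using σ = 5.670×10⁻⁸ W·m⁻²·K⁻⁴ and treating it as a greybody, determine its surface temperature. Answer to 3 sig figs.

I = εσT⁴, so T = (I/εσ)^(1/4) = (7.121×10⁴/(0.913×5.670×10⁻⁸))^(1/4) = 1.08×10³ K.

T ≈ 1.08×10³ K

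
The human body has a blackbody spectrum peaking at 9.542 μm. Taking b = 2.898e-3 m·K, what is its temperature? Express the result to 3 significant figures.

T ≈ 304 K

Wien's law gives T = b/λ_max = (2.898×10⁻³ m·K)/(9.542×10⁻⁶ m) = 304 K.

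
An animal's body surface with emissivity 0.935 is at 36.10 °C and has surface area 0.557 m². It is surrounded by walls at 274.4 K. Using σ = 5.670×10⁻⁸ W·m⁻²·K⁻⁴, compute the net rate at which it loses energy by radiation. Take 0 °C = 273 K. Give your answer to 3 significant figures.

T = 36.10 °C + 273 = 309.10 K.
Area A = 0.557 m².
Net radiated power P_net = εσA(T⁴ − T₀⁴) = 0.935×5.670×10⁻⁸×0.557×(309.10⁴ − 274.4⁴).
T⁴ − T₀⁴ = 9.12843×10⁹ − 5.66939×10⁹ = 3.45904×10⁹ K⁴, so P_net = 102 W.

Net loss ≈ 102 W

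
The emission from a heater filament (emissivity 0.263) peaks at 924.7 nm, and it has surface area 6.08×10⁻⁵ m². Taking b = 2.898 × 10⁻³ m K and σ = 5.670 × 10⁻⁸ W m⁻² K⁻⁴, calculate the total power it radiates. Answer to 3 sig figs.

Wien's law: T = b/λ_max = 2.898×10⁻³/9.247×10⁻⁷ = 3133.99 K.
Area A = 6.08×10⁻⁵ m².
Then P = εσAT⁴ = 0.263×5.670×10⁻⁸×6.08×10⁻⁵×(3133.99)⁴ = 87.5 W.

P ≈ 87.5 W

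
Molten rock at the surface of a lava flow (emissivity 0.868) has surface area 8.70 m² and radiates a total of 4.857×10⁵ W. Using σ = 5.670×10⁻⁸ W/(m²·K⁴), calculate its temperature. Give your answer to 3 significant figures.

Area A = 8.70 m².
P = εσAT⁴ ⇒ T = (P/(εσA))^(1/4) = (4.857×10⁵/(0.868×5.670×10⁻⁸×8.70))^(1/4) = 1.03×10³ K.

T ≈ 1.03×10³ K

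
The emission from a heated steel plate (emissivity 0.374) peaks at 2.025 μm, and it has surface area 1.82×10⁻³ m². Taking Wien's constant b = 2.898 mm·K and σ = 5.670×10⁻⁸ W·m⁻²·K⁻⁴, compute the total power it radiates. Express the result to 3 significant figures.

P ≈ 162 W

Wien's law: T = b/λ_max = 2.898×10⁻³/2.025×10⁻⁶ = 1431.11 K.
Area A = 1.82×10⁻³ m².
Then P = εσAT⁴ = 0.374×5.670×10⁻⁸×1.82×10⁻³×(1431.11)⁴ = 162 W.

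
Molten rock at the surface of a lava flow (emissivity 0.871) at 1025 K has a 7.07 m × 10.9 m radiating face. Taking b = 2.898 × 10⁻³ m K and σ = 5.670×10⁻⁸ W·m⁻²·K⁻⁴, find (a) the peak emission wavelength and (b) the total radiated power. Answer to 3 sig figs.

λ_max ≈ 2.83 μm; P ≈ 4.20×10⁶ W

(a) λ_max = b/T = 2.898×10⁻³/1025 = 2.827×10⁻⁶ m = 2.83 μm.
Area A = 7.07 × 10.9 = 77.063 m².
(b) P = εσAT⁴ = 0.871×5.670×10⁻⁸×77.063×(1025)⁴ = 4.20×10⁶ W.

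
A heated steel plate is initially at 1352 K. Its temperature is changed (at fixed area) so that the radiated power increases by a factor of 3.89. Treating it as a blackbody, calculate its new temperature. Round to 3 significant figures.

T₂ ≈ 1.90×10³ K

P ∝ T⁴, so T₂/T₁ = (P₂/P₁)^(1/4) = (3.89)^(1/4) = 1.40439.
T₂ = 1352 × 1.40439 = 1.90×10³ K.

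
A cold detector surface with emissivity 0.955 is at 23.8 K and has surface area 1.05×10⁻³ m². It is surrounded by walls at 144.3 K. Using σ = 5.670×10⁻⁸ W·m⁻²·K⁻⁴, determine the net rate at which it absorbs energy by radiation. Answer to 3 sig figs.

Net gain ≈ 0.0246 W

Area A = 1.05×10⁻³ m².
Net radiated power P_net = εσA(T⁴ − T₀⁴) = 0.955×5.670×10⁻⁸×1.05×10⁻³×(23.8⁴ − 144.3⁴).
T⁴ − T₀⁴ = 3.20854×10⁵ − 4.33576×10⁸ = -4.33255×10⁸ K⁴, so P_net = -0.0246 W — negative, meaning a net gain of 0.0246 W.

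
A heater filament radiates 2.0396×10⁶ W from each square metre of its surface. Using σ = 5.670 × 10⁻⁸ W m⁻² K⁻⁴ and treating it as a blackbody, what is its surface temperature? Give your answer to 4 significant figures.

I = σT⁴, so T = (I/σ)^(1/4) = (2.0396×10⁶/(5.670×10⁻⁸))^(1/4) = 2449 K.

T ≈ 2449 K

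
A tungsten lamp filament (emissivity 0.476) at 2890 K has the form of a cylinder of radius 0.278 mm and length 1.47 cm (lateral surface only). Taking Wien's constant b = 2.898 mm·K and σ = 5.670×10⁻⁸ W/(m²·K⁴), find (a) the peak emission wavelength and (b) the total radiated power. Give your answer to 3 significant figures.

(a) λ_max = b/T = 2.898×10⁻³/2890 = 1.003×10⁻⁶ m = 1.00 μm.
Lateral area A = 2πrL = 2π×2.78×10⁻⁴×0.0147 = 2.56769×10⁻⁵ m².
(b) P = εσAT⁴ = 0.476×5.670×10⁻⁸×2.56769×10⁻⁵×(2890)⁴ = 48.3 W.

λ_max ≈ 1.00 μm; P ≈ 48.3 W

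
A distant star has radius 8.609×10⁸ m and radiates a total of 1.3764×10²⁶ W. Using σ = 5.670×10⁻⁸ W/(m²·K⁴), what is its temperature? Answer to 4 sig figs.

T ≈ 4018 K

Surface area A = 4πR² = 4π(8.609×10⁸ m)² = 9.31355×10¹⁸ m².
P = σAT⁴ ⇒ T = (P/(σA))^(1/4) = (1.3764×10²⁶/(5.670×10⁻⁸×9.31355×10¹⁸))^(1/4) = 4018 K.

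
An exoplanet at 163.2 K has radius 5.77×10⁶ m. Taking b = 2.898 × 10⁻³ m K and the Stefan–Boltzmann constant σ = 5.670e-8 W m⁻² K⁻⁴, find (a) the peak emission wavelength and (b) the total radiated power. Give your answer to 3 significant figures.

λ_max ≈ 17.8 μm; P ≈ 1.68×10¹⁶ W

(a) λ_max = b/T = 2.898×10⁻³/163.2 = 1.776×10⁻⁵ m = 17.8 μm.
Surface area A = 4πR² = 4π(5.77×10⁶ m)² = 4.18371×10¹⁴ m².
(b) P = σAT⁴ = 5.670×10⁻⁸×4.18371×10¹⁴×(163.2)⁴ = 1.68×10¹⁶ W.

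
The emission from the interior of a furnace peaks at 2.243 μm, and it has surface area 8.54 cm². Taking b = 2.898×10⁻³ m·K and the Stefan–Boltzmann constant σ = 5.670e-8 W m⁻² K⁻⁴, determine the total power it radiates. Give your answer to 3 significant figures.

Wien's law: T = b/λ_max = 2.898×10⁻³/2.243×10⁻⁶ = 1292.02 K.
Area A = 8.54 cm² = 8.54×10⁻⁴ m².
Then P = σAT⁴ = 5.670×10⁻⁸×8.54×10⁻⁴×(1292.02)⁴ = 135 W.

P ≈ 135 W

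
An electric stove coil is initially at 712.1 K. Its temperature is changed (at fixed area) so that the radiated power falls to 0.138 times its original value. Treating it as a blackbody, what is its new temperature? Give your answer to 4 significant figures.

P ∝ T⁴, so T₂/T₁ = (P₂/P₁)^(1/4) = (0.138)^(1/4) = 0.609494.
T₂ = 712.1 × 0.609494 = 434.0 K.

T₂ ≈ 434.0 K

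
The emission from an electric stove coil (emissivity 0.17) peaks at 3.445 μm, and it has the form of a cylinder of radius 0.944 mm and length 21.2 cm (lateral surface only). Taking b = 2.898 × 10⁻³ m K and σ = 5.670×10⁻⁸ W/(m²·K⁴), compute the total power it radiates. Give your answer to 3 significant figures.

Wien's law: T = b/λ_max = 2.898×10⁻³/3.445×10⁻⁶ = 841.219 K.
Lateral area A = 2πrL = 2π×9.44×10⁻⁴×0.212 = 1.25744×10⁻³ m².
Then P = εσAT⁴ = 0.17×5.670×10⁻⁸×1.25744×10⁻³×(841.219)⁴ = 6.07 W.

P ≈ 6.07 W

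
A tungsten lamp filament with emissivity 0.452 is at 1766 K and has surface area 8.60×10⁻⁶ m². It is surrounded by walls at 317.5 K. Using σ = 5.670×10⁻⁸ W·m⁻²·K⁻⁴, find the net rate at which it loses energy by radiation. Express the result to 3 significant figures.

Area A = 8.60×10⁻⁶ m².
Net radiated power P_net = εσA(T⁴ − T₀⁴) = 0.452×5.670×10⁻⁸×8.60×10⁻⁶×(1766⁴ − 317.5⁴).
T⁴ − T₀⁴ = 9.72664×10¹² − 1.01619×10¹⁰ = 9.71648×10¹² K⁴, so P_net = 2.14 W.

Net loss ≈ 2.14 W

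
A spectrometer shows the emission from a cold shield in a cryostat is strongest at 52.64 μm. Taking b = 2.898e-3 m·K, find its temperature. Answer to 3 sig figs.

Wien's law gives T = b/λ_max = (2.898×10⁻³ m·K)/(5.264×10⁻⁵ m) = 55.1 K.

T ≈ 55.1 K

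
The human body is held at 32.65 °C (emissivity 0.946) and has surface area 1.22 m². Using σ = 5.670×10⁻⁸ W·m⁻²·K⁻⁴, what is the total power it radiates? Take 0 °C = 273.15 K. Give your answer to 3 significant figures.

T = 32.65 °C + 273.15 = 305.80 K.
Area A = 1.22 m².
P = εσAT⁴ = 0.946 × 5.670×10⁻⁸ × 1.22 × (305.80)⁴ = 572 W.

P ≈ 572 W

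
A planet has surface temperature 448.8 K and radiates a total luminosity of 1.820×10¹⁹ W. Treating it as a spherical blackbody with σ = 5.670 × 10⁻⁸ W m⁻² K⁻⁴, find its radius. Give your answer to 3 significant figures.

R ≈ 2.51×10⁷ m

L = 4πR²σT⁴ ⇒ R = √(L/(4πσT⁴)).
σT⁴ = 2300.35 W/m², so R = √(1.820×10¹⁹/(4π×2300.35)) = 2.51×10⁷ m.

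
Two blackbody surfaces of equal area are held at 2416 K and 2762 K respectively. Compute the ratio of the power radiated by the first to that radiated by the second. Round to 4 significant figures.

P₁/P₂ ≈ 0.5855

With equal areas, P₁/P₂ = (T₁/T₂)⁴ = (2416/2762)⁴ = 0.5855.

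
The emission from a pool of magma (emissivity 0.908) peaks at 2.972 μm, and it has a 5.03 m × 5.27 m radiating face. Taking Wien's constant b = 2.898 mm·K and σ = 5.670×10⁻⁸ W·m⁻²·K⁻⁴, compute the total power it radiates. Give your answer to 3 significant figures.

Wien's law: T = b/λ_max = 2.898×10⁻³/2.972×10⁻⁶ = 975.101 K.
Area A = 5.03 × 5.27 = 26.5081 m².
Then P = εσAT⁴ = 0.908×5.670×10⁻⁸×26.5081×(975.101)⁴ = 1.23×10⁶ W.

P ≈ 1.23×10⁶ W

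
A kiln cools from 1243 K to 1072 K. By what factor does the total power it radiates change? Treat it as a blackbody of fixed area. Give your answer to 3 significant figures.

P₂/P₁ ≈ 0.553

P ∝ T⁴, so P₂/P₁ = (T₂/T₁)⁴ = (1072/1243)⁴ = (0.862430)⁴ = 0.553.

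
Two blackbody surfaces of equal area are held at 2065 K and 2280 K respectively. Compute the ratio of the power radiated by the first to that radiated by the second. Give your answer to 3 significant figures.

P₁/P₂ ≈ 0.673

With equal areas, P₁/P₂ = (T₁/T₂)⁴ = (2065/2280)⁴ = 0.673.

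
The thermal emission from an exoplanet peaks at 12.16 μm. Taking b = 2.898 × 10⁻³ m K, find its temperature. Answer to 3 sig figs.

Wien's law gives T = b/λ_max = (2.898×10⁻³ m·K)/(1.216×10⁻⁵ m) = 238 K.

T ≈ 238 K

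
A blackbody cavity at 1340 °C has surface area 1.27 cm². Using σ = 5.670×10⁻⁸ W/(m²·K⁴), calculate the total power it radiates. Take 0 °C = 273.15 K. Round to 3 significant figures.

P ≈ 48.8 W

T = 1340 °C + 273.15 = 1613.15 K.
Area A = 1.27 cm² = 1.27×10⁻⁴ m².
P = σAT⁴ = 5.670×10⁻⁸ × 1.27×10⁻⁴ × (1613.15)⁴ = 48.8 W.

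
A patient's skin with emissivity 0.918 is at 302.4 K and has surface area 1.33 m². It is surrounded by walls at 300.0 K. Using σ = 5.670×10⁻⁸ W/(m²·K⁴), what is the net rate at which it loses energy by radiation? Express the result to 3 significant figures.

Net loss ≈ 18.2 W

Area A = 1.33 m².
Net radiated power P_net = εσA(T⁴ − T₀⁴) = 0.918×5.670×10⁻⁸×1.33×(302.4⁴ − 300.0⁴).
T⁴ − T₀⁴ = 8.36233×10⁹ − 8.10000×10⁹ = 2.62330×10⁸ K⁴, so P_net = 18.2 W.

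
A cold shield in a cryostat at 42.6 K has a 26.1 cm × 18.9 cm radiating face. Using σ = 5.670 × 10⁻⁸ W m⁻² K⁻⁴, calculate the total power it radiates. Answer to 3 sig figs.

Area A = 0.261 × 0.189 = 0.049329 m².
P = σAT⁴ = 5.670×10⁻⁸ × 0.049329 × (42.6)⁴ = 9.21×10⁻³ W.

P ≈ 9.21×10⁻³ W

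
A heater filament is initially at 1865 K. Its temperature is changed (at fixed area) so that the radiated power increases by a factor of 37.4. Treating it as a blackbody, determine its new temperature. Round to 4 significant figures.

P ∝ T⁴, so T₂/T₁ = (P₂/P₁)^(1/4) = (37.4)^(1/4) = 2.47296.
T₂ = 1865 × 2.47296 = 4612 K.

T₂ ≈ 4612 K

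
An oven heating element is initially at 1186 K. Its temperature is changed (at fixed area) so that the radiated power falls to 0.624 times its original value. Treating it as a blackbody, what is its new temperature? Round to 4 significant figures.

P ∝ T⁴, so T₂/T₁ = (P₂/P₁)^(1/4) = (0.624)^(1/4) = 0.888784.
T₂ = 1186 × 0.888784 = 1054 K.

T₂ ≈ 1054 K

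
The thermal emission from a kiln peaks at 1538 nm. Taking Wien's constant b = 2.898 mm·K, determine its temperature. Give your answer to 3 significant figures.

T ≈ 1.88×10³ K

Wien's law gives T = b/λ_max = (2.898×10⁻³ m·K)/(1.538×10⁻⁶ m) = 1.88×10³ K.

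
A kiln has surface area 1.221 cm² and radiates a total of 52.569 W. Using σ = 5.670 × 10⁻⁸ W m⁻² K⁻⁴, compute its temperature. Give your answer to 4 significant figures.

Area A = 1.221 cm² = 1.221×10⁻⁴ m².
P = σAT⁴ ⇒ T = (P/(σA))^(1/4) = (52.569/(5.670×10⁻⁸×1.221×10⁻⁴))^(1/4) = 1660 K.

T ≈ 1660 K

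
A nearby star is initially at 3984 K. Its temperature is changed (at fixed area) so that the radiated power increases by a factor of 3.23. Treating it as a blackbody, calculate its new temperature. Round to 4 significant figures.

P ∝ T⁴, so T₂/T₁ = (P₂/P₁)^(1/4) = (3.23)^(1/4) = 1.34060.
T₂ = 3984 × 1.34060 = 5341 K.

T₂ ≈ 5341 K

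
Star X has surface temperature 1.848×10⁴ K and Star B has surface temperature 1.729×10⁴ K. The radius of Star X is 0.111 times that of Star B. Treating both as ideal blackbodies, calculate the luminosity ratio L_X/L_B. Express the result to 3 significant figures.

L ∝ R²T⁴, so L_X/L_B = (R_X/R_B)²(T_X/T_B)⁴ = (0.111)² × (1.848×10⁴/1.729×10⁴)⁴ = 0.012321 × 1.30505 = 0.0161.

L_X/L_B ≈ 0.0161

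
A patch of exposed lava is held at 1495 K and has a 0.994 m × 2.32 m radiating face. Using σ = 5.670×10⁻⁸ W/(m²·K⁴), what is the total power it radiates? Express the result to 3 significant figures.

P ≈ 6.53×10⁵ W

Area A = 0.994 × 2.32 = 2.30608 m².
P = σAT⁴ = 5.670×10⁻⁸ × 2.30608 × (1495)⁴ = 6.53×10⁵ W.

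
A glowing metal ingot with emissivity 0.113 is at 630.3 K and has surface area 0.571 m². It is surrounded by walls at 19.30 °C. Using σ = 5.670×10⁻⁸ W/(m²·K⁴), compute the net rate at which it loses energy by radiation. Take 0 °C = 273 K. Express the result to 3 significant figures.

Net loss ≈ 551 W

Surroundings: T = 19.30 °C + 273 = 292.30 K.
Area A = 0.571 m².
Net radiated power P_net = εσA(T⁴ − T₀⁴) = 0.113×5.670×10⁻⁸×0.571×(630.3⁴ − 292.30⁴).
T⁴ − T₀⁴ = 1.57830×10¹¹ − 7.29987×10⁹ = 1.50530×10¹¹ K⁴, so P_net = 551 W.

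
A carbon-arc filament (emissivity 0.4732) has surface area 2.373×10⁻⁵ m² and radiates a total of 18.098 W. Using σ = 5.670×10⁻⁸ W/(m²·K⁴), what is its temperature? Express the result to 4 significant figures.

Area A = 2.373×10⁻⁵ m².
P = εσAT⁴ ⇒ T = (P/(εσA))^(1/4) = (18.098/(0.4732×5.670×10⁻⁸×2.373×10⁻⁵))^(1/4) = 2309 K.

T ≈ 2309 K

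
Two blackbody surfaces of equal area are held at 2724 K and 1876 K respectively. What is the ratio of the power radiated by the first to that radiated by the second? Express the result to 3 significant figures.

With equal areas, P₁/P₂ = (T₁/T₂)⁴ = (2724/1876)⁴ = 4.45.

P₁/P₂ ≈ 4.45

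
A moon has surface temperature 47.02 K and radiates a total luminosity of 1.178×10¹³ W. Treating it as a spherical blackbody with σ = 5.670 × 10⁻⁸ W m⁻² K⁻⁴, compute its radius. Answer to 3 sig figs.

L = 4πR²σT⁴ ⇒ R = √(L/(4πσT⁴)).
σT⁴ = 0.277149 W/m², so R = √(1.178×10¹³/(4π×0.277149)) = 1.84×10⁶ m.

R ≈ 1.84×10⁶ m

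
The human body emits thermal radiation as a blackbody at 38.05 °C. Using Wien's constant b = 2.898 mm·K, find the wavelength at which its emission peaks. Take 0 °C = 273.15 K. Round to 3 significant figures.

T = 38.05 °C + 273.15 = 311.20 K.
Wien's displacement law: λ_max = b/T = (2.898×10⁻³ m·K)/(311.20 K) = 9.312×10⁻⁶ m.
That is 9.31 μm, in the infrared range.

λ_max ≈ 9.31 μm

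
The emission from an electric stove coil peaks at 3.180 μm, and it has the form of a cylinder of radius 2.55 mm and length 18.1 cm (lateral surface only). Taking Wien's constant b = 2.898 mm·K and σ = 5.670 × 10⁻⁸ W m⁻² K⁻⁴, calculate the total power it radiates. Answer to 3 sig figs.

P ≈ 113 W

Wien's law: T = b/λ_max = 2.898×10⁻³/3.180×10⁻⁶ = 911.321 K.
Lateral area A = 2πrL = 2π×2.55×10⁻³×0.181 = 2.90000×10⁻³ m².
Then P = σAT⁴ = 5.670×10⁻⁸×2.90000×10⁻³×(911.321)⁴ = 113 W.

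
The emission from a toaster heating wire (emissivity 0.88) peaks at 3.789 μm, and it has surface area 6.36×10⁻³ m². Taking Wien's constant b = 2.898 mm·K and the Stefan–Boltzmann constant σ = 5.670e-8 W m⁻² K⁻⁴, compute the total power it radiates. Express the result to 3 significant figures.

P ≈ 109 W

Wien's law: T = b/λ_max = 2.898×10⁻³/3.789×10⁻⁶ = 764.846 K.
Area A = 6.36×10⁻³ m².
Then P = εσAT⁴ = 0.88×5.670×10⁻⁸×6.36×10⁻³×(764.846)⁴ = 109 W.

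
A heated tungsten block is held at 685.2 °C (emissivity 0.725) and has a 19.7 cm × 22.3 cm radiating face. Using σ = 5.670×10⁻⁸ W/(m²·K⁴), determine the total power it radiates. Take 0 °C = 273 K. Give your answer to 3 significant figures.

P ≈ 1.52×10³ W

T = 685.2 °C + 273 = 958.2 K.
Area A = 0.197 × 0.223 = 0.043931 m².
P = εσAT⁴ = 0.725 × 5.670×10⁻⁸ × 0.043931 × (958.2)⁴ = 1.52×10³ W.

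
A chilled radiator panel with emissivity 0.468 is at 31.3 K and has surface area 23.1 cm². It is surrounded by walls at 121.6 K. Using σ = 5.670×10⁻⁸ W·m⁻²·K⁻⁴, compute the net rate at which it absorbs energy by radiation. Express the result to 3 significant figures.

Net gain ≈ 0.0133 W

Area A = 23.1 cm² = 2.31×10⁻³ m².
Net radiated power P_net = εσA(T⁴ − T₀⁴) = 0.468×5.670×10⁻⁸×2.31×10⁻³×(31.3⁴ − 121.6⁴).
T⁴ − T₀⁴ = 9.59792×10⁵ − 2.18642×10⁸ = -2.17682×10⁸ K⁴, so P_net = -0.0133 W — negative, meaning a net gain of 0.0133 W.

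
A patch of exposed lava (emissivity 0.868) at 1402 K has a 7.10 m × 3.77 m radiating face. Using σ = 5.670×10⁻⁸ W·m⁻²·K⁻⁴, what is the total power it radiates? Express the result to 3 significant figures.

Area A = 7.10 × 3.77 = 26.767 m².
P = εσAT⁴ = 0.868 × 5.670×10⁻⁸ × 26.767 × (1402)⁴ = 5.09×10⁶ W.

P ≈ 5.09×10⁶ W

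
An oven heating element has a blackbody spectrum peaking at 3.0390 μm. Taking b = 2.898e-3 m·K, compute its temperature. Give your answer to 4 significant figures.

Wien's law gives T = b/λ_max = (2.898×10⁻³ m·K)/(3.0390×10⁻⁶ m) = 953.6 K.

T ≈ 953.6 K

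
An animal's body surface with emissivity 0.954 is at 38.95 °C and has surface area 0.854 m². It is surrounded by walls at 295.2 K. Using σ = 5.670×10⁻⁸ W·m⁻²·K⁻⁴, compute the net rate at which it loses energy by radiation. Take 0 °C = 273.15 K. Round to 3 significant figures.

T = 38.95 °C + 273.15 = 312.10 K.
Area A = 0.854 m².
Net radiated power P_net = εσA(T⁴ − T₀⁴) = 0.954×5.670×10⁻⁸×0.854×(312.10⁴ − 295.2⁴).
T⁴ − T₀⁴ = 9.48801×10⁹ − 7.59391×10⁹ = 1.89410×10⁹ K⁴, so P_net = 87.5 W.

Net loss ≈ 87.5 W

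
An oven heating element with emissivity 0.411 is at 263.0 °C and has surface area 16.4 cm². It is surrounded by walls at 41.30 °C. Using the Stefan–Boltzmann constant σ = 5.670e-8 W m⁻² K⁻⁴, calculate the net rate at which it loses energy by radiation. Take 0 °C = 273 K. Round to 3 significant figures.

Net loss ≈ 2.78 W

T = 263.0 °C + 273 = 536.0 K.
Surroundings: T = 41.30 °C + 273 = 314.30 K.
Area A = 16.4 cm² = 1.64×10⁻³ m².
Net radiated power P_net = εσA(T⁴ − T₀⁴) = 0.411×5.670×10⁻⁸×1.64×10⁻³×(536.0⁴ − 314.30⁴).
T⁴ − T₀⁴ = 8.25390×10¹⁰ − 9.75838×10⁹ = 7.27806×10¹⁰ K⁴, so P_net = 2.78 W.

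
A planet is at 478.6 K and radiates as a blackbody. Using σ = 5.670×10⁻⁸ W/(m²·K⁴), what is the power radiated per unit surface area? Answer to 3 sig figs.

I ≈ 2.97×10³ W/m²

Stefan–Boltzmann: I = σT⁴ = 5.670×10⁻⁸ × (478.6)⁴ = 2.97×10³ W/m².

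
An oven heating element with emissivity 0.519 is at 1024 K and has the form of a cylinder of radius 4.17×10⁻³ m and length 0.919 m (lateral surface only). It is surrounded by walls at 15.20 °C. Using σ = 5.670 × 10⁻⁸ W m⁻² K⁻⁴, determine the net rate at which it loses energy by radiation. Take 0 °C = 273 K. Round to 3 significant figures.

Surroundings: T = 15.20 °C + 273 = 288.20 K.
Lateral area A = 2πrL = 2π×4.17×10⁻³×0.919 = 0.0240786 m².
Net radiated power P_net = εσA(T⁴ − T₀⁴) = 0.519×5.670×10⁻⁸×0.0240786×(1024⁴ − 288.20⁴).
T⁴ − T₀⁴ = 1.09951×10¹² − 6.89884×10⁹ = 1.09261×10¹² K⁴, so P_net = 774 W.

Net loss ≈ 774 W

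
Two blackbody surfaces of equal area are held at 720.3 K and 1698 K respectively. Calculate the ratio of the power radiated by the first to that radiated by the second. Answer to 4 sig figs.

With equal areas, P₁/P₂ = (T₁/T₂)⁴ = (720.3/1698)⁴ = 0.03238.

P₁/P₂ ≈ 0.03238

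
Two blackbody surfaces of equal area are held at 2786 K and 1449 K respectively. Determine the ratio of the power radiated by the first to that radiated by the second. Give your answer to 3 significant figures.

With equal areas, P₁/P₂ = (T₁/T₂)⁴ = (2786/1449)⁴ = 13.7.

P₁/P₂ ≈ 13.7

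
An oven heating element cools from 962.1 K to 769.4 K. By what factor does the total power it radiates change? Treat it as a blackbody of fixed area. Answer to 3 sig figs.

P ∝ T⁴, so P₂/P₁ = (T₂/T₁)⁴ = (769.4/962.1)⁴ = (0.799709)⁴ = 0.409.

P₂/P₁ ≈ 0.409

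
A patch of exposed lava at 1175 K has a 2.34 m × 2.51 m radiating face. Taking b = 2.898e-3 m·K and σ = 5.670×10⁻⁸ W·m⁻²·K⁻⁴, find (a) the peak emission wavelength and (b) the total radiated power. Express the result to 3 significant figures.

λ_max ≈ 2.47×10³ nm; P ≈ 6.35×10⁵ W

(a) λ_max = b/T = 2.898×10⁻³/1175 = 2.466×10⁻⁶ m = 2.47×10³ nm.
Area A = 2.34 × 2.51 = 5.8734 m².
(b) P = σAT⁴ = 5.670×10⁻⁸×5.8734×(1175)⁴ = 6.35×10⁵ W.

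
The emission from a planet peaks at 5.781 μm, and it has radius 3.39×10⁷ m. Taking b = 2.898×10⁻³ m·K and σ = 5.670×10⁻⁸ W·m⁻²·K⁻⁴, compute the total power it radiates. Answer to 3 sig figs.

Wien's law: T = b/λ_max = 2.898×10⁻³/5.781×10⁻⁶ = 501.297 K.
Surface area A = 4πR² = 4π(3.39×10⁷ m)² = 1.44414×10¹⁶ m².
Then P = σAT⁴ = 5.670×10⁻⁸×1.44414×10¹⁶×(501.297)⁴ = 5.17×10¹⁹ W.

P ≈ 5.17×10¹⁹ W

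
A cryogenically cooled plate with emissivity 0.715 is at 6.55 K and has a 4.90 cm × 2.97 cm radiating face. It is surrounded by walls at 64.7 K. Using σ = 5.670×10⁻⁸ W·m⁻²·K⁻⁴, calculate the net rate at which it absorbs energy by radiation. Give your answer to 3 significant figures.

Area A = 0.0490 × 0.0297 = 1.4553×10⁻³ m².
Net radiated power P_net = εσA(T⁴ − T₀⁴) = 0.715×5.670×10⁻⁸×1.4553×10⁻³×(6.55⁴ − 64.7⁴).
T⁴ − T₀⁴ = 1840.62 − 1.75233×10⁷ = -1.75215×10⁷ K⁴, so P_net = -1.03×10⁻³ W — negative, meaning a net gain of 1.03×10⁻³ W.

Net gain ≈ 1.03×10⁻³ W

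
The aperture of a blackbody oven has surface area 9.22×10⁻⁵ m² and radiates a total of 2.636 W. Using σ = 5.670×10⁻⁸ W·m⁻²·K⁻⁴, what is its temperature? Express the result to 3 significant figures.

Area A = 9.22×10⁻⁵ m².
P = σAT⁴ ⇒ T = (P/(σA))^(1/4) = (2.636/(5.670×10⁻⁸×9.22×10⁻⁵))^(1/4) = 843 K.

T ≈ 843 K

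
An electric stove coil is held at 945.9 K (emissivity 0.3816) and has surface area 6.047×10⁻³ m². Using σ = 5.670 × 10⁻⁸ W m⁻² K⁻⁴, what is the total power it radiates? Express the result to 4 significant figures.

Area A = 6.047×10⁻³ m².
P = εσAT⁴ = 0.3816 × 5.670×10⁻⁸ × 6.047×10⁻³ × (945.9)⁴ = 104.7 W.

P ≈ 104.7 W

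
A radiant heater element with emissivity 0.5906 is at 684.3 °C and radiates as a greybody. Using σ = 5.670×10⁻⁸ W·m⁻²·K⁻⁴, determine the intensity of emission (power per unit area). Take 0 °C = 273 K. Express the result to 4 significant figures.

I ≈ 2.812×10⁴ W/m²

T = 684.3 °C + 273 = 957.3 K.
Stefan–Boltzmann: I = εσT⁴ = 0.5906 × 5.670×10⁻⁸ × (957.3)⁴ = 2.812×10⁴ W/m².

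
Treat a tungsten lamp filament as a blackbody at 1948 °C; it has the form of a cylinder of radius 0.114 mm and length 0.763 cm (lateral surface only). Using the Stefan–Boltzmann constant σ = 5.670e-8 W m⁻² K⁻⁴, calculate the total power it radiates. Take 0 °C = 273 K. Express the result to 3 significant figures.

P ≈ 7.54 W

T = 1948 °C + 273 = 2221 K.
Lateral area A = 2πrL = 2π×1.14×10⁻⁴×7.63×10⁻³ = 5.46524×10⁻⁶ m².
P = σAT⁴ = 5.670×10⁻⁸ × 5.46524×10⁻⁶ × (2221)⁴ = 7.54 W.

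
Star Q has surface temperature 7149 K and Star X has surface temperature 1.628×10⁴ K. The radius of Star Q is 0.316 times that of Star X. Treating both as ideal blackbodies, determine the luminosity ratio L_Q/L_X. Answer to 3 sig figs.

L ∝ R²T⁴, so L_Q/L_X = (R_Q/R_X)²(T_Q/T_X)⁴ = (0.316)² × (7149/1.628×10⁴)⁴ = 0.099856 × 0.0371846 = 3.71×10⁻³.

L_Q/L_X ≈ 3.71×10⁻³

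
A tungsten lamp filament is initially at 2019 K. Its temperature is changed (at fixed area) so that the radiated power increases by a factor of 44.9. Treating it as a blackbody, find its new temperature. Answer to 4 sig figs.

P ∝ T⁴, so T₂/T₁ = (P₂/P₁)^(1/4) = (44.9)^(1/4) = 2.58858.
T₂ = 2019 × 2.58858 = 5226 K.

T₂ ≈ 5226 K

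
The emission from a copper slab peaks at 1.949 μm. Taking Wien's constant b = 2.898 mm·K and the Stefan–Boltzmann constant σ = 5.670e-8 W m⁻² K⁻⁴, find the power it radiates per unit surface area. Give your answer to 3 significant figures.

I ≈ 2.77×10⁵ W/m²

Wien's law: T = b/λ_max = 2.898×10⁻³/1.949×10⁻⁶ = 1486.92 K.
Then I = σT⁴ = 5.670×10⁻⁸×(1486.92)⁴ = 2.77×10⁵ W/m².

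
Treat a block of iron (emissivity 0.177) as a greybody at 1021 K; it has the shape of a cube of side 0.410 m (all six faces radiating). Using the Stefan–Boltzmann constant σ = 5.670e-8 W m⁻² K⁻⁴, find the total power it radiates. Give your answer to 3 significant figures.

P ≈ 1.10×10⁴ W

Area A = 6s² = 6×(0.410 m)² = 1.0086 m².
P = εσAT⁴ = 0.177 × 5.670×10⁻⁸ × 1.0086 × (1021)⁴ = 1.10×10⁴ W.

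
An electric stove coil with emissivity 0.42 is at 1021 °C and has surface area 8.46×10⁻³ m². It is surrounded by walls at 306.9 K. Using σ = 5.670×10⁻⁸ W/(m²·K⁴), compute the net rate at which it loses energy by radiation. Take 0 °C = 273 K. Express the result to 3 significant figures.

Net loss ≈ 563 W

T = 1021 °C + 273 = 1294 K.
Area A = 8.46×10⁻³ m².
Net radiated power P_net = εσA(T⁴ − T₀⁴) = 0.42×5.670×10⁻⁸×8.46×10⁻³×(1294⁴ − 306.9⁴).
T⁴ − T₀⁴ = 2.80374×10¹² − 8.87131×10⁹ = 2.79487×10¹² K⁴, so P_net = 563 W.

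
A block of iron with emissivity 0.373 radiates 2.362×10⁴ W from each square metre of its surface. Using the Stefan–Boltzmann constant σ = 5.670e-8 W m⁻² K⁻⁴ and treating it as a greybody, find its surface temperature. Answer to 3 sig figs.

T ≈ 1.03×10³ K

I = εσT⁴, so T = (I/εσ)^(1/4) = (2.362×10⁴/(0.373×5.670×10⁻⁸))^(1/4) = 1.03×10³ K.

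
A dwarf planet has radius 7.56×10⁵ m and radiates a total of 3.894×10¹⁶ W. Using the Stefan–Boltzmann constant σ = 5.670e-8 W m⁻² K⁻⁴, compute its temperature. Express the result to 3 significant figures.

Surface area A = 4πR² = 4π(7.56×10⁵ m)² = 7.18213×10¹² m².
P = σAT⁴ ⇒ T = (P/(σA))^(1/4) = (3.894×10¹⁶/(5.670×10⁻⁸×7.18213×10¹²))^(1/4) = 556 K.

T ≈ 556 K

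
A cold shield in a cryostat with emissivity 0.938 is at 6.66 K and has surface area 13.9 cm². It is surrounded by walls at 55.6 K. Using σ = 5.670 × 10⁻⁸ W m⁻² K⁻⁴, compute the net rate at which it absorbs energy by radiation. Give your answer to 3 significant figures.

Area A = 13.9 cm² = 1.39×10⁻³ m².
Net radiated power P_net = εσA(T⁴ − T₀⁴) = 0.938×5.670×10⁻⁸×1.39×10⁻³×(6.66⁴ − 55.6⁴).
T⁴ − T₀⁴ = 1967.42 − 9.55651×10⁶ = -9.55454×10⁶ K⁴, so P_net = -7.06×10⁻⁴ W — negative, meaning a net gain of 7.06×10⁻⁴ W.

Net gain ≈ 7.06×10⁻⁴ W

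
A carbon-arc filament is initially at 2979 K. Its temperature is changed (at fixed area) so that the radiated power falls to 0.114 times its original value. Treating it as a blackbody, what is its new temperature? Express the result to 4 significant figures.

T₂ ≈ 1731 K

P ∝ T⁴, so T₂/T₁ = (P₂/P₁)^(1/4) = (0.114)^(1/4) = 0.581067.
T₂ = 2979 × 0.581067 = 1731 K.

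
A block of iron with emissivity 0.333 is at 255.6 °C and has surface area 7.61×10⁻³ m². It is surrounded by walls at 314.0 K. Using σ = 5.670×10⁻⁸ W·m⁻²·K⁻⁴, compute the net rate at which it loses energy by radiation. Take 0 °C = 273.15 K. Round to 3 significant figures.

Net loss ≈ 9.83 W

T = 255.6 °C + 273.15 = 528.75 K.
Area A = 7.61×10⁻³ m².
Net radiated power P_net = εσA(T⁴ − T₀⁴) = 0.333×5.670×10⁻⁸×7.61×10⁻³×(528.75⁴ − 314.0⁴).
T⁴ − T₀⁴ = 7.81631×10¹⁰ − 9.72117×10⁹ = 6.84419×10¹⁰ K⁴, so P_net = 9.83 W.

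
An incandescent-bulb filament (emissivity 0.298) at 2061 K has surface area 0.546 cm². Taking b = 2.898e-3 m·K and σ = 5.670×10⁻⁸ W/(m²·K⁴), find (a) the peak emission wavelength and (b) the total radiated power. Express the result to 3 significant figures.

λ_max ≈ 1.41×10³ nm; P ≈ 16.6 W

(a) λ_max = b/T = 2.898×10⁻³/2061 = 1.406×10⁻⁶ m = 1.41×10³ nm.
Area A = 0.546 cm² = 5.46×10⁻⁵ m².
(b) P = εσAT⁴ = 0.298×5.670×10⁻⁸×5.46×10⁻⁵×(2061)⁴ = 16.6 W.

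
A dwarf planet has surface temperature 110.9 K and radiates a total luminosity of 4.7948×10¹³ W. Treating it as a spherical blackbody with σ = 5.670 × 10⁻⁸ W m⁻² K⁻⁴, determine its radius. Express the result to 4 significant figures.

R ≈ 6.670×10⁵ m

L = 4πR²σT⁴ ⇒ R = √(L/(4πσT⁴)).
σT⁴ = 8.57648 W/m², so R = √(4.7948×10¹³/(4π×8.57648)) = 6.670×10⁵ m.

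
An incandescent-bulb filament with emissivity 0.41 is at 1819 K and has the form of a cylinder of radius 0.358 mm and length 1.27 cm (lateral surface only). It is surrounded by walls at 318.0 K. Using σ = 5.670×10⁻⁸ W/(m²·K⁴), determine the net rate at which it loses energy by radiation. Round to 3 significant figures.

Lateral area A = 2πrL = 2π×3.58×10⁻⁴×0.0127 = 2.85671×10⁻⁵ m².
Net radiated power P_net = εσA(T⁴ − T₀⁴) = 0.41×5.670×10⁻⁸×2.85671×10⁻⁵×(1819⁴ − 318.0⁴).
T⁴ − T₀⁴ = 1.09479×10¹³ − 1.02261×10¹⁰ = 1.09377×10¹³ K⁴, so P_net = 7.26 W.

Net loss ≈ 7.26 W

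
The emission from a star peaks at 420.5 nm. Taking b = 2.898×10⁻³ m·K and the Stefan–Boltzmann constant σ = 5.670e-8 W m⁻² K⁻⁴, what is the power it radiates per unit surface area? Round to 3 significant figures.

I ≈ 1.28×10⁸ W/m²

Wien's law: T = b/λ_max = 2.898×10⁻³/4.205×10⁻⁷ = 6891.80 K.
Then I = σT⁴ = 5.670×10⁻⁸×(6891.80)⁴ = 1.28×10⁸ W/m².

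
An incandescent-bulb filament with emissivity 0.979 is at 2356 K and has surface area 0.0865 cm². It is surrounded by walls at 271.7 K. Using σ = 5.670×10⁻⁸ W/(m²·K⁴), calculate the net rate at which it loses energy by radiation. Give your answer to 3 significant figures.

Net loss ≈ 14.8 W

Area A = 0.0865 cm² = 8.65×10⁻⁶ m².
Net radiated power P_net = εσA(T⁴ − T₀⁴) = 0.979×5.670×10⁻⁸×8.65×10⁻⁶×(2356⁴ − 271.7⁴).
T⁴ − T₀⁴ = 3.08107×10¹³ − 5.44952×10⁹ = 3.08053×10¹³ K⁴, so P_net = 14.8 W.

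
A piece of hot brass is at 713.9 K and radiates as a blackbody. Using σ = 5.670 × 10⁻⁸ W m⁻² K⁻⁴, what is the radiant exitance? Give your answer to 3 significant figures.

I ≈ 1.47×10⁴ W/m²

Stefan–Boltzmann: I = σT⁴ = 5.670×10⁻⁸ × (713.9)⁴ = 1.47×10⁴ W/m².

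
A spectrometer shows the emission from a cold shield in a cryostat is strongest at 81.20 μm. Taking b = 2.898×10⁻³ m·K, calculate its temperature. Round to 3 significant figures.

Wien's law gives T = b/λ_max = (2.898×10⁻³ m·K)/(8.120×10⁻⁵ m) = 35.7 K.

T ≈ 35.7 K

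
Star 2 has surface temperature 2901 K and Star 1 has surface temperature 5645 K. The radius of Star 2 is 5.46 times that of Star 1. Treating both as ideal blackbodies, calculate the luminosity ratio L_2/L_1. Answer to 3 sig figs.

L_2/L_1 ≈ 2.08

L ∝ R²T⁴, so L_2/L_1 = (R_2/R_1)²(T_2/T_1)⁴ = (5.46)² × (2901/5645)⁴ = 29.8116 × 0.0697485 = 2.08.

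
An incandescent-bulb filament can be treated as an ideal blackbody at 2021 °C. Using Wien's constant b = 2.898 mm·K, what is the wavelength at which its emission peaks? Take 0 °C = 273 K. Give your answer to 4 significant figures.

T = 2021 °C + 273 = 2294 K.
Wien's displacement law: λ_max = b/T = (2.898×10⁻³ m·K)/(2294 K) = 1.2633×10⁻⁶ m.
That is 1263 nm, in the infrared range.

λ_max ≈ 1263 nm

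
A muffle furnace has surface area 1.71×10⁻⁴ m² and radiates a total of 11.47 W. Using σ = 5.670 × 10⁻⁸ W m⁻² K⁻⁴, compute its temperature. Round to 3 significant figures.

T ≈ 1.04×10³ K

Area A = 1.71×10⁻⁴ m².
P = σAT⁴ ⇒ T = (P/(σA))^(1/4) = (11.47/(5.670×10⁻⁸×1.71×10⁻⁴))^(1/4) = 1.04×10³ K.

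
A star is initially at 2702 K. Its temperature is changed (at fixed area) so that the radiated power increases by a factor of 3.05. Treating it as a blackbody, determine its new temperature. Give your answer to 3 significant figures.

T₂ ≈ 3.57×10³ K

P ∝ T⁴, so T₂/T₁ = (P₂/P₁)^(1/4) = (3.05)^(1/4) = 1.32152.
T₂ = 2702 × 1.32152 = 3.57×10³ K.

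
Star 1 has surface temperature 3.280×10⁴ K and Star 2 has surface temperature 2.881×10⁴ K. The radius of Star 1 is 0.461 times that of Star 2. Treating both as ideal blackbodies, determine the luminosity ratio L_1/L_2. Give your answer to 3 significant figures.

L ∝ R²T⁴, so L_1/L_2 = (R_1/R_2)²(T_1/T_2)⁴ = (0.461)² × (3.280×10⁴/2.881×10⁴)⁴ = 0.212521 × 1.68005 = 0.357.

L_1/L_2 ≈ 0.357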